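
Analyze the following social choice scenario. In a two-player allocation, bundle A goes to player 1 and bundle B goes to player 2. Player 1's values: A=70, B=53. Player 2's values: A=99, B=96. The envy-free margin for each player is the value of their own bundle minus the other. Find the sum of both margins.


Step 1: Player 1's margin = v1(A) - v1(B) = 70 - 53 = 17
Step 2: Player 2's margin = v2(B) - v2(A) = 96 - 99 = -3
Step 3: Total margin = 17 + -3 = 14

14


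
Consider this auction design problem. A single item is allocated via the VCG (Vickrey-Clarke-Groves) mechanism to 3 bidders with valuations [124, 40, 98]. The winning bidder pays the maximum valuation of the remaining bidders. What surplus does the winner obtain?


Step 1: The winner is the agent with the highest value: agent 0 with value 124
Step 2: Values of other agents: [40, 98]
Step 3: VCG payment = max of others' values = 98
Step 4: Surplus = 124 - 98 = 26

26


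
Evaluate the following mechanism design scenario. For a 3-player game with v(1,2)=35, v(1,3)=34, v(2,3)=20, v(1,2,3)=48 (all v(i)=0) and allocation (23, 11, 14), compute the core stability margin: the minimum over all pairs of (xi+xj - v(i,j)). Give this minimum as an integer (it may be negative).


Step 1: Slack for coalition (1,2): x1+x2 - v12 = 34 - 35 = -1
Step 2: Slack for coalition (1,3): x1+x3 - v13 = 37 - 34 = 3
Step 3: Slack for coalition (2,3): x2+x3 - v23 = 25 - 20 = 5
Step 4: Minimum slack = min(-1, 3, 5) = -1, attained by (1,2); coalition (1,2) can block (slack < 0), so the allocation is not in the core

-1


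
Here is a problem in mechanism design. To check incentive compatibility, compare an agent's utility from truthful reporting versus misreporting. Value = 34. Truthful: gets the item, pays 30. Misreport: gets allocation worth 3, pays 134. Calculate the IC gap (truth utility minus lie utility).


Step 1: U(truth) = value - payment = 34 - 30 = 4
Step 2: U(lie) = allocation - payment = 3 - 134 = -131
Step 3: IC gap = 4 - (-131) = 135

135


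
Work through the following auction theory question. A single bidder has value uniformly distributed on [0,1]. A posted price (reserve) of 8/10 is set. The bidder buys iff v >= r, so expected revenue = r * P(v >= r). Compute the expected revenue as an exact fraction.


Step 1: Posted price r = 4/5, value support [0,1]
Step 2: P(v >= r) = (1 - 4/5)/1 = 1/5
Step 3: Expected revenue = r * P(v >= r) = 4/5 * 1/5
Step 4: Revenue = 4/25

4/25


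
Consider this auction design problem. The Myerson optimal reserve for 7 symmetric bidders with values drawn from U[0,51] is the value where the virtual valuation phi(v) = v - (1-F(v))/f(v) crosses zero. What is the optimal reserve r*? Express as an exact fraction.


Step 1: For U[0,51], F(v) = v/51 and f(v) = 1/51
Step 2: phi(v) = v - (1 - v/51)/(1/51) = v - (51 - v) = 2v - 51
Step 3: Set phi(r*) = 0: 2r* - 51 = 0
Step 4: r* = 51/2 (the number of bidders n = 7 does not enter)

51/2


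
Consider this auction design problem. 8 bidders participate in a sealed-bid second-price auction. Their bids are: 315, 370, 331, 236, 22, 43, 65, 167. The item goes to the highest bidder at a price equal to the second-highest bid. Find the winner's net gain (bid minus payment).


Step 1: Sort bids in descending order: 370, 331, 315, 236, 167, 65, 43, 22
Step 2: The winning bid is the highest: 370
Step 3: The payment equals the second-highest bid: 331
Step 4: Surplus = winner's bid - payment = 370 - 331 = 39

39


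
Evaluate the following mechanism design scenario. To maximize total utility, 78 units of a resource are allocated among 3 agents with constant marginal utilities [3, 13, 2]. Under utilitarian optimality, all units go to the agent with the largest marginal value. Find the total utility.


Step 1: The marginal utilities are [3, 13, 2]
Step 2: The highest marginal utility is 13
Step 3: All 78 units go to that agent
Step 4: Total utility = 13 * 78 = 1014

1014


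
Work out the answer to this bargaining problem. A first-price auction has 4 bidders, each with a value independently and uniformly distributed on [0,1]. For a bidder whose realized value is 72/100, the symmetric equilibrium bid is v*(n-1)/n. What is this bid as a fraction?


Step 1: The symmetric BNE bidding function is b(v) = v * (n-1) / n
Step 2: Substitute v = 18/25 and n = 4
Step 3: b = 18/25 * 3/4
Step 4: b = 27/50

27/50


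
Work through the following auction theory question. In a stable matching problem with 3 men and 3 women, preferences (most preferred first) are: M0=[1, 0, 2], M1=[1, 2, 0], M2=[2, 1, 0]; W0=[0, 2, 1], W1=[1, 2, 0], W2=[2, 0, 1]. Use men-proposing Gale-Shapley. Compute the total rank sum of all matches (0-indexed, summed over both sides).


Step 1: Run Gale-Shapley (men propose, women hold best offer):
  M0 proposes to W1; she accepts
  M1 proposes to W1; she switches from M0
  M2 proposes to W2; she accepts
  M0 proposes to W0; she accepts
Step 2: Final matching: W0-M0, W1-M1, W2-M2
Step 3: 0-indexed ranks (man's rank of his match, then woman's): 1 + 0 + 0 + 0 + 0 + 0
Step 4: Total rank sum = 1

1


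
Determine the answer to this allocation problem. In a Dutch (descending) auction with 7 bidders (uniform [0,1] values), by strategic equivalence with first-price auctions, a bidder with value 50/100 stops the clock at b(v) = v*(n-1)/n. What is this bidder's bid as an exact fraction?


Step 1: Dutch auctions are strategically equivalent to first-price auctions
Step 2: The equilibrium bid is b(v) = v*(n-1)/n
Step 3: b = 1/2 * 6/7
Step 4: b = 3/7

3/7


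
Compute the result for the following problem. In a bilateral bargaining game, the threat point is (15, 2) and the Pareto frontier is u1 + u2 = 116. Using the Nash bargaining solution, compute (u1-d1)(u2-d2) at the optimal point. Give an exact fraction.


Step 1: The Nash solution splits surplus symmetrically above the disagreement point
Step 2: u1 = (total + d1 - d2)/2 = (116 + 15 - 2)/2 = 129/2
Step 3: u2 = (total - d1 + d2)/2 = (116 - 15 + 2)/2 = 103/2
Step 4: Nash product = (129/2 - 15) * (103/2 - 2)
Step 5: = 99/2 * 99/2 = 9801/4

9801/4


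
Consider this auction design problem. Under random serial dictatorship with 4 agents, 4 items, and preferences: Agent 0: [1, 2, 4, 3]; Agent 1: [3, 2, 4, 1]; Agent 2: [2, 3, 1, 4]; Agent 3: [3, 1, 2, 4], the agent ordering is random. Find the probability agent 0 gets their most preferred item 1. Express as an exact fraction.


Step 1: Agent 0 wants item 1
Step 2: There are 24 possible orderings of agents
Step 3: In 19 orderings, agent 0 gets item 1
Step 4: Probability = 19/24

19/24


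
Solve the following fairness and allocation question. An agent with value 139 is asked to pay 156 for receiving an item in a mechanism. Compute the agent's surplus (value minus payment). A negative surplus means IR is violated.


Step 1: Surplus = value - payment = 139 - 156 = -17
Step 2: IR is violated (surplus < 0)

-17


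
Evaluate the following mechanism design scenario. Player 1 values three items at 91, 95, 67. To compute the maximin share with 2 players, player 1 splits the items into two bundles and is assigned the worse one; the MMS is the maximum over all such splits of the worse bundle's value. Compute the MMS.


Step 1: Item values = 91, 95, 67
Step 2: Enumerate all 2-bundle partitions and take the smaller bundle:
  Partition 1: {91} vs {95,67} -> bundles 91, 162; min = 91
  Partition 2: {95} vs {91,67} -> bundles 95, 158; min = 95
  Partition 3: {67} vs {91,95} -> bundles 67, 186; min = 67
Step 3: MMS = max(91, 95, 67) = 95

95


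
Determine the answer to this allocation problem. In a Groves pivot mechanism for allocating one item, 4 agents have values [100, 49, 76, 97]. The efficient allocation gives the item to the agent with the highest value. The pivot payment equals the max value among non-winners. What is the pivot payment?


Step 1: The efficient winner is agent 0 with value 100
Step 2: Other agents' values: [49, 76, 97]
Step 3: Pivot payment = max(others) = 97
Step 4: The winner pays 97

97


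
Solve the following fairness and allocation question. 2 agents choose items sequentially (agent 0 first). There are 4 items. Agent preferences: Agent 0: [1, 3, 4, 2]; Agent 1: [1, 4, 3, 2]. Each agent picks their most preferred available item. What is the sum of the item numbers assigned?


Step 1: Agent 0 picks item 1
Step 2: Agent 1 picks item 4
Step 3: Sum = 1 + 4 = 5

5


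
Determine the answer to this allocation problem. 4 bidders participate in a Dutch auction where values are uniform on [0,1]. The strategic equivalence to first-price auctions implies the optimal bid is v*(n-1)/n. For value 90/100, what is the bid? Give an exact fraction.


Step 1: Dutch auctions are strategically equivalent to first-price auctions
Step 2: The equilibrium bid is b(v) = v*(n-1)/n
Step 3: b = 9/10 * 3/4
Step 4: b = 27/40

27/40


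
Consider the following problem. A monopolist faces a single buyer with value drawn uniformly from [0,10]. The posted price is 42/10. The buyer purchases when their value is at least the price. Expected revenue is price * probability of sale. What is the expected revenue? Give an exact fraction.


Step 1: Posted price r = 21/5, value support [0,10]
Step 2: P(v >= r) = (10 - 21/5)/10 = 29/50
Step 3: Expected revenue = r * P(v >= r) = 21/5 * 29/50
Step 4: Revenue = 609/250

609/250


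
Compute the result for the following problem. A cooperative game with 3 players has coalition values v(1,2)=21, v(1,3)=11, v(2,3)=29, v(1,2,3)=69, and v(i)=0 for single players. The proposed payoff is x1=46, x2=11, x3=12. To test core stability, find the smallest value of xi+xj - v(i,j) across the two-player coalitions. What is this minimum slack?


Step 1: Slack for coalition (1,2): x1+x2 - v12 = 57 - 21 = 36
Step 2: Slack for coalition (1,3): x1+x3 - v13 = 58 - 11 = 47
Step 3: Slack for coalition (2,3): x2+x3 - v23 = 23 - 29 = -6
Step 4: Minimum slack = min(36, 47, -6) = -6, attained by (2,3); coalition (2,3) can block (slack < 0), so the allocation is not in the core

-6


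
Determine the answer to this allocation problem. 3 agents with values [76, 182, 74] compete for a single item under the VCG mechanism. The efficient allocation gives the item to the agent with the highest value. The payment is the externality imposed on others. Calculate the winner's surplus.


Step 1: The winner is the agent with the highest value: agent 1 with value 182
Step 2: Values of other agents: [76, 74]
Step 3: VCG payment = max of others' values = 76
Step 4: Surplus = 182 - 76 = 106

106


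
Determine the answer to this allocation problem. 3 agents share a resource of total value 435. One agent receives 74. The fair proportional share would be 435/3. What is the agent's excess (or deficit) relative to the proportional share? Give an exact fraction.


Step 1: Proportional share = 435/3 = 145
Step 2: Agent's actual allocation = 74
Step 3: Excess = 74 - 145 = -71

-71


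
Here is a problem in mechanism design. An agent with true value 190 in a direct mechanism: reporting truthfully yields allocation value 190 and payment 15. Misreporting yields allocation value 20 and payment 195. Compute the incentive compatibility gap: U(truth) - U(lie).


Step 1: U(truth) = value - payment = 190 - 15 = 175
Step 2: U(lie) = allocation - payment = 20 - 195 = -175
Step 3: IC gap = 175 - (-175) = 350

350


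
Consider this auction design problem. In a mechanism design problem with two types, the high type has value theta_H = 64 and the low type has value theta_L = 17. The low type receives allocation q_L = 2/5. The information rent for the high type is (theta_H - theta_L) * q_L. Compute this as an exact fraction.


Step 1: theta_H - theta_L = 64 - 17 = 47
Step 2: Information rent = (theta_H - theta_L) * q_L
Step 3: = 47 * 2/5
Step 4: = 94/5

94/5


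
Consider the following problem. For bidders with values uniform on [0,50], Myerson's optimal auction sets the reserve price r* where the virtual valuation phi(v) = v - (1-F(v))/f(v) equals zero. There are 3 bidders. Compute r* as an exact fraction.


Step 1: For U[0,50], F(v) = v/50 and f(v) = 1/50
Step 2: phi(v) = v - (1 - v/50)/(1/50) = v - (50 - v) = 2v - 50
Step 3: Set phi(r*) = 0: 2r* - 50 = 0
Step 4: r* = 50/2 = 25 (the number of bidders n = 3 does not enter)

25


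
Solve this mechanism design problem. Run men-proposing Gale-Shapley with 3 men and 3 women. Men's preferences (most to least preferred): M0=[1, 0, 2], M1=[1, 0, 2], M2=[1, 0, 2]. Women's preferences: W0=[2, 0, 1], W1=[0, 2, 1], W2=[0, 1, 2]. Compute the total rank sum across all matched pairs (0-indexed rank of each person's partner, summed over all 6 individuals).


Step 1: Run Gale-Shapley (men propose, women hold best offer):
  M0 proposes to W1; she accepts
  M1 proposes to W1; rejected
  M1 proposes to W0; she accepts
  M2 proposes to W1; rejected
  M2 proposes to W0; she switches from M1
  M1 proposes to W2; she accepts
Step 2: Final matching: W0-M2, W1-M0, W2-M1
Step 3: 0-indexed ranks (man's rank of his match, then woman's): 1 + 0 + 0 + 0 + 2 + 1
Step 4: Total rank sum = 4

4


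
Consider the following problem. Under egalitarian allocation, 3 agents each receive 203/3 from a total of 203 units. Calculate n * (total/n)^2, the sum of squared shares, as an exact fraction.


Step 1: Each agent's share = 203/3
Step 2: Square of each share = (203/3)^2 = 41209/9
Step 3: Sum of squares = 3 * 41209/9 = 41209/3

41209/3


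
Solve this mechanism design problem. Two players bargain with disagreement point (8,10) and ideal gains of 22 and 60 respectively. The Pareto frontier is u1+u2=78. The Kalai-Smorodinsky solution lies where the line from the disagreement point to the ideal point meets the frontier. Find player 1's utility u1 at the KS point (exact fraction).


Step 1: At the KS point, (u1-d1)/r1 = (u2-d2)/r2 = t and u1+u2 = 78
Step 2: u1 = d1 + r1*t and u2 = d2 + r2*t, so (d1 + r1*t) + (d2 + r2*t) = 78
Step 3: t = (78 - 8 - 10)/(22 + 60) = 60/82 = 30/41
Step 4: u1 = d1 + r1*t = 8 + 22 * 30/41 = 988/41
Step 5: (Check: u2 = d2 + r2*t = 2210/41; u1+u2 = 988/41 + 2210/41 = 78, on the frontier.)

988/41


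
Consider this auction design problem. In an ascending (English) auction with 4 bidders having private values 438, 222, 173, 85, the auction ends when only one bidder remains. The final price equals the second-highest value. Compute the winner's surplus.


Step 1: Identify the highest value: 438
Step 2: Identify the second-highest value: 222
Step 3: The final price = second-highest value = 222
Step 4: Surplus = 438 - 222 = 216

216


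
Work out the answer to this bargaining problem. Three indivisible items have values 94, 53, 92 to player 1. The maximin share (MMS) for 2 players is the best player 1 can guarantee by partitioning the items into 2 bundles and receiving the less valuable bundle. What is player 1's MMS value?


Step 1: Item values = 94, 53, 92
Step 2: Enumerate all 2-bundle partitions and take the smaller bundle:
  Partition 1: {94} vs {53,92} -> bundles 94, 145; min = 94
  Partition 2: {53} vs {94,92} -> bundles 53, 186; min = 53
  Partition 3: {92} vs {94,53} -> bundles 92, 147; min = 92
Step 3: MMS = max(94, 53, 92) = 94

94


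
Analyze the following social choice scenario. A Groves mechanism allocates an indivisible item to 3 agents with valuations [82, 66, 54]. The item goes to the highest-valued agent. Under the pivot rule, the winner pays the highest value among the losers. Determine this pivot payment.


Step 1: The efficient winner is agent 0 with value 82
Step 2: Other agents' values: [66, 54]
Step 3: Pivot payment = max(others) = 66
Step 4: The winner pays 66

66


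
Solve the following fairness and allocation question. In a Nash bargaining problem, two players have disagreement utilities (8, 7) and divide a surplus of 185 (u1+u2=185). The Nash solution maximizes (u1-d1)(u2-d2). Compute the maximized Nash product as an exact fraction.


Step 1: The Nash solution splits surplus symmetrically above the disagreement point
Step 2: u1 = (total + d1 - d2)/2 = (185 + 8 - 7)/2 = 93
Step 3: u2 = (total - d1 + d2)/2 = (185 - 8 + 7)/2 = 92
Step 4: Nash product = (93 - 8) * (92 - 7)
Step 5: = 85 * 85 = 7225

7225


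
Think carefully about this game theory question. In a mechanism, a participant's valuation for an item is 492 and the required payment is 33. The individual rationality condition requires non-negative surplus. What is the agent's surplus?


Step 1: Surplus = value - payment = 492 - 33 = 459
Step 2: IR is satisfied (surplus >= 0)

459


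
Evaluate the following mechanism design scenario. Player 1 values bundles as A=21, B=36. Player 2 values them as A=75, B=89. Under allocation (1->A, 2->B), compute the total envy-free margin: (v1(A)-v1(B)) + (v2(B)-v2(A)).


Step 1: Player 1's margin = v1(A) - v1(B) = 21 - 36 = -15
Step 2: Player 2's margin = v2(B) - v2(A) = 89 - 75 = 14
Step 3: Total margin = -15 + 14 = -1

-1


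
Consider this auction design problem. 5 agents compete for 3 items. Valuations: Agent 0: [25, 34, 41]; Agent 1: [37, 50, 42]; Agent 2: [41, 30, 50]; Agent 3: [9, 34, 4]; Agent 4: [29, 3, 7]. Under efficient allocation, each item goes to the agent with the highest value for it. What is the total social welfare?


Step 1: For each item, find the maximum value among all agents.
Step 2: Item 0 -> Agent 2 (value 41)
Step 3: Item 1 -> Agent 1 (value 50)
Step 4: Item 2 -> Agent 2 (value 50)
Step 5: Total welfare = 41 + 50 + 50 = 141

141


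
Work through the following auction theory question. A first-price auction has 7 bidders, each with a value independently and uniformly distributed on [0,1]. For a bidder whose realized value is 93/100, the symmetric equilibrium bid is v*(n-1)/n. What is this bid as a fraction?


Step 1: The symmetric BNE bidding function is b(v) = v * (n-1) / n
Step 2: Substitute v = 93/100 and n = 7
Step 3: b = 93/100 * 6/7
Step 4: b = 279/350

279/350


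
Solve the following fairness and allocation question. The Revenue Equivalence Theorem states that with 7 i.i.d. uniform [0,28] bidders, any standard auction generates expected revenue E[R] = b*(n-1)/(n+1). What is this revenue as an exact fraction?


Step 1: By Revenue Equivalence, expected revenue = b*(n-1)/(n+1)
Step 2: Substituting n = 7, b = 28
Step 3: Revenue = 28*(7-1)/(7+1) = 28*6/8
Step 4: Revenue = 168/8 = 21

21


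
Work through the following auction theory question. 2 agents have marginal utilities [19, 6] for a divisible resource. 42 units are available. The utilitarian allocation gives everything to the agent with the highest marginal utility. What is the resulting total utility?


Step 1: The marginal utilities are [19, 6]
Step 2: The highest marginal utility is 19
Step 3: All 42 units go to that agent
Step 4: Total utility = 19 * 42 = 798

798


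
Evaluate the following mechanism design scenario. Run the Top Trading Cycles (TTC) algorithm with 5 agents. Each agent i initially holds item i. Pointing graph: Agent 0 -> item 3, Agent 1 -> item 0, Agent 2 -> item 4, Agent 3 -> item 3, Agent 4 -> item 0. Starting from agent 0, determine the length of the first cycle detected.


Step 1: Trace the pointer graph from agent 0: 0 -> 3 -> 3
Step 2: A cycle is detected when we revisit agent 3
Step 3: The cycle is: 3 -> 3
Step 4: Cycle length = 1

1


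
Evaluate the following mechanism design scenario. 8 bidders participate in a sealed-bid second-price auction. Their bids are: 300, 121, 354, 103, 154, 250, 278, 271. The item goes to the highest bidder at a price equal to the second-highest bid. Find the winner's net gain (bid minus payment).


Step 1: Sort bids in descending order: 354, 300, 278, 271, 250, 154, 121, 103
Step 2: The winning bid is the highest: 354
Step 3: The payment equals the second-highest bid: 300
Step 4: Surplus = winner's bid - payment = 354 - 300 = 54

54


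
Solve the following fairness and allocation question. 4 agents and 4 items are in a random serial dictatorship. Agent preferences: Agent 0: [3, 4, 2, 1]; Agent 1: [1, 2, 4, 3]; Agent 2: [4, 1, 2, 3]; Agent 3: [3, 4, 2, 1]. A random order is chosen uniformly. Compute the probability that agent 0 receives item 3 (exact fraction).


Step 1: Agent 0 wants item 3
Step 2: There are 24 possible orderings of agents
Step 3: In 12 orderings, agent 0 gets item 3
Step 4: Probability = 12/24 = 1/2

1/2


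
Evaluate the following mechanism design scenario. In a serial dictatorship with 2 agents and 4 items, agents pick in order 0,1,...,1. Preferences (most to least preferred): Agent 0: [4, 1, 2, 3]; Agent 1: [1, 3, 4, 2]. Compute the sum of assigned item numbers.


Step 1: Agent 0 picks item 4
Step 2: Agent 1 picks item 1
Step 3: Sum = 4 + 1 = 5

5


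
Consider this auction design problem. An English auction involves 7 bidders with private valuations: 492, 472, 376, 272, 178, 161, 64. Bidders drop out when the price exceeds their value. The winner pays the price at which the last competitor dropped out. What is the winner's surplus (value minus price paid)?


Step 1: Identify the highest value: 492
Step 2: Identify the second-highest value: 472
Step 3: The final price = second-highest value = 472
Step 4: Surplus = 492 - 472 = 20

20


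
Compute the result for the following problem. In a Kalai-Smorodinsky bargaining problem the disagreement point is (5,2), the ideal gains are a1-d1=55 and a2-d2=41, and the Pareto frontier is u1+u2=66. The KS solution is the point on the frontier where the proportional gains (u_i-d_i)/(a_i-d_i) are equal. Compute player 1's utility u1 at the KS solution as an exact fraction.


Step 1: At the KS point, (u1-d1)/r1 = (u2-d2)/r2 = t and u1+u2 = 66
Step 2: u1 = d1 + r1*t and u2 = d2 + r2*t, so (d1 + r1*t) + (d2 + r2*t) = 66
Step 3: t = (66 - 5 - 2)/(55 + 41) = 59/96
Step 4: u1 = d1 + r1*t = 5 + 55 * 59/96 = 3725/96
Step 5: (Check: u2 = d2 + r2*t = 2611/96; u1+u2 = 3725/96 + 2611/96 = 66, on the frontier.)

3725/96


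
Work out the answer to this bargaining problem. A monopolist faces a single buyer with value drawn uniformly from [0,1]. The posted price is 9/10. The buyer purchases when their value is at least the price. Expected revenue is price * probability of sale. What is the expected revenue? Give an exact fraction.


Step 1: Posted price r = 9/10, value support [0,1]
Step 2: P(v >= r) = (1 - 9/10)/1 = 1/10
Step 3: Expected revenue = r * P(v >= r) = 9/10 * 1/10
Step 4: Revenue = 9/100

9/100


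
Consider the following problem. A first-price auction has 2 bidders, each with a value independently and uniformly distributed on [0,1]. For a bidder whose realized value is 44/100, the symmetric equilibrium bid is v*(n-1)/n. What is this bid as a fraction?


Step 1: The symmetric BNE bidding function is b(v) = v * (n-1) / n
Step 2: Substitute v = 11/25 and n = 2
Step 3: b = 11/25 * 1/2
Step 4: b = 11/50

11/50


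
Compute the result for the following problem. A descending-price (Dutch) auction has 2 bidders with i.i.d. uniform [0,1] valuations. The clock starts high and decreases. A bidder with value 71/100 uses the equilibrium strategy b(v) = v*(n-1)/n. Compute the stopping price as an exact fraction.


Step 1: Dutch auctions are strategically equivalent to first-price auctions
Step 2: The equilibrium bid is b(v) = v*(n-1)/n
Step 3: b = 71/100 * 1/2
Step 4: b = 71/200

71/200


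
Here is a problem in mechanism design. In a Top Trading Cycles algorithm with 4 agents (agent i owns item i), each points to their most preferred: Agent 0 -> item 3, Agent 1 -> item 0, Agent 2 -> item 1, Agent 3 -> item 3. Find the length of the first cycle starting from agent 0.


Step 1: Trace the pointer graph from agent 0: 0 -> 3 -> 3
Step 2: A cycle is detected when we revisit agent 3
Step 3: The cycle is: 3 -> 3
Step 4: Cycle length = 1

1


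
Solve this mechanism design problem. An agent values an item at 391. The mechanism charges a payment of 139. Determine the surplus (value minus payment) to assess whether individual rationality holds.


Step 1: Surplus = value - payment = 391 - 139 = 252
Step 2: IR is satisfied (surplus >= 0)

252


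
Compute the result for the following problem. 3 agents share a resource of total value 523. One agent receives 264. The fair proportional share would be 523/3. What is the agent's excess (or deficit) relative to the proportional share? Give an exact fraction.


Step 1: Proportional share = 523/3
Step 2: Agent's actual allocation = 264
Step 3: Excess = 264 - 523/3 = 269/3

269/3


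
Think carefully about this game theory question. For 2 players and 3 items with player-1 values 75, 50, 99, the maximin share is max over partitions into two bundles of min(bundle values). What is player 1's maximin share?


Step 1: Item values = 75, 50, 99
Step 2: Enumerate all 2-bundle partitions and take the smaller bundle:
  Partition 1: {75} vs {50,99} -> bundles 75, 149; min = 75
  Partition 2: {50} vs {75,99} -> bundles 50, 174; min = 50
  Partition 3: {99} vs {75,50} -> bundles 99, 125; min = 99
Step 3: MMS = max(75, 50, 99) = 99

99


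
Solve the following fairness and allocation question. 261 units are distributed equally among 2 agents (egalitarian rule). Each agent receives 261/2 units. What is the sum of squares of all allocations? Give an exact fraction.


Step 1: Each agent's share = 261/2
Step 2: Square of each share = (261/2)^2 = 68121/4
Step 3: Sum of squares = 2 * 68121/4 = 68121/2

68121/2


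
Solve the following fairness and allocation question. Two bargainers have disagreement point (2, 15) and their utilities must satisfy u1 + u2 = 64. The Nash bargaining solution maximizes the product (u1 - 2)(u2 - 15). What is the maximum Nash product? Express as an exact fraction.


Step 1: The Nash solution splits surplus symmetrically above the disagreement point
Step 2: u1 = (total + d1 - d2)/2 = (64 + 2 - 15)/2 = 51/2
Step 3: u2 = (total - d1 + d2)/2 = (64 - 2 + 15)/2 = 77/2
Step 4: Nash product = (51/2 - 2) * (77/2 - 15)
Step 5: = 47/2 * 47/2 = 2209/4

2209/4


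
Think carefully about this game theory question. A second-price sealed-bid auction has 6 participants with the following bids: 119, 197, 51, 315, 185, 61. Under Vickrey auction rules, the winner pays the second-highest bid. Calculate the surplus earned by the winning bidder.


Step 1: Sort bids in descending order: 315, 197, 185, 119, 61, 51
Step 2: The winning bid is the highest: 315
Step 3: The payment equals the second-highest bid: 197
Step 4: Surplus = winner's bid - payment = 315 - 197 = 118

118


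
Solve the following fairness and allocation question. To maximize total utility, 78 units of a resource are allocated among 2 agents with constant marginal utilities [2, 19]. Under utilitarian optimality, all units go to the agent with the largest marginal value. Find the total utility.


Step 1: The marginal utilities are [2, 19]
Step 2: The highest marginal utility is 19
Step 3: All 78 units go to that agent
Step 4: Total utility = 19 * 78 = 1482

1482


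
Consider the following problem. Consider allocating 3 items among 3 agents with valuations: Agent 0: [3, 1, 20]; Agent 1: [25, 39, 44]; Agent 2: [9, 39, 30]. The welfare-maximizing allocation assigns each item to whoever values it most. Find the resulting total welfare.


Step 1: For each item, find the maximum value among all agents.
Step 2: Item 0 -> Agent 1 (value 25)
Step 3: Item 1 -> Agent 1 (value 39)
Step 4: Item 2 -> Agent 1 (value 44)
Step 5: Total welfare = 25 + 39 + 44 = 108

108


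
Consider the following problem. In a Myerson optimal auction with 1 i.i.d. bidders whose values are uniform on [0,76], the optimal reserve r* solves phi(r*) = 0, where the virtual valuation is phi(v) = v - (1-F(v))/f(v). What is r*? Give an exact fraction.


Step 1: For U[0,76], F(v) = v/76 and f(v) = 1/76
Step 2: phi(v) = v - (1 - v/76)/(1/76) = v - (76 - v) = 2v - 76
Step 3: Set phi(r*) = 0: 2r* - 76 = 0
Step 4: r* = 76/2 = 38 (the number of bidders n = 1 does not enter)

38


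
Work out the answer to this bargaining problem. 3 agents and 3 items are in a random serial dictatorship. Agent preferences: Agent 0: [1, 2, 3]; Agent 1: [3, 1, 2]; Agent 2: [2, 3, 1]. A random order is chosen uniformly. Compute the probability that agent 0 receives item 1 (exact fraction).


Step 1: Agent 0 wants item 1
Step 2: There are 6 possible orderings of agents
Step 3: In 6 orderings, agent 0 gets item 1
Step 4: Probability = 6/6 = 1

1


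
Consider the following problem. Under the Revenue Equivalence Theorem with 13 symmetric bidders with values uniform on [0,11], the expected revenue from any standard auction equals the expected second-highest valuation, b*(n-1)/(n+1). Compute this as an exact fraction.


Step 1: By Revenue Equivalence, expected revenue = b*(n-1)/(n+1)
Step 2: Substituting n = 13, b = 11
Step 3: Revenue = 11*(13-1)/(13+1) = 11*12/14
Step 4: Revenue = 132/14 = 66/7

66/7


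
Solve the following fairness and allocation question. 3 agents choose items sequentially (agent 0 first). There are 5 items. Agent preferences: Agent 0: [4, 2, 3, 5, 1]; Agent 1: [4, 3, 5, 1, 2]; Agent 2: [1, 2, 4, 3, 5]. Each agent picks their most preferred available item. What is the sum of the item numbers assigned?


Step 1: Agent 0 picks item 4
Step 2: Agent 1 picks item 3
Step 3: Agent 2 picks item 1
Step 4: Sum = 4 + 3 + 1 = 8

8


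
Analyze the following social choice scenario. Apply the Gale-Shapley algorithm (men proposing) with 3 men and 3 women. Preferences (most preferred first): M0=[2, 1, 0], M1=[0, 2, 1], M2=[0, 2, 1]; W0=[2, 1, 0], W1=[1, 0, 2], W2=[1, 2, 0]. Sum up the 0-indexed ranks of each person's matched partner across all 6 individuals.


Step 1: Run Gale-Shapley (men propose, women hold best offer):
  M0 proposes to W2; she accepts
  M1 proposes to W0; she accepts
  M2 proposes to W0; she switches from M1
  M1 proposes to W2; she switches from M0
  M0 proposes to W1; she accepts
Step 2: Final matching: W0-M2, W1-M0, W2-M1
Step 3: 0-indexed ranks (man's rank of his match, then woman's): 0 + 0 + 1 + 1 + 1 + 0
Step 4: Total rank sum = 3

3


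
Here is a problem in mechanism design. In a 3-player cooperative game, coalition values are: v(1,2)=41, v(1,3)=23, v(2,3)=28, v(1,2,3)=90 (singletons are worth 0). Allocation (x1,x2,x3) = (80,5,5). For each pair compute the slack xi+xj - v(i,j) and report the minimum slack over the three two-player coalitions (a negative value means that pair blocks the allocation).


Step 1: Slack for coalition (1,2): x1+x2 - v12 = 85 - 41 = 44
Step 2: Slack for coalition (1,3): x1+x3 - v13 = 85 - 23 = 62
Step 3: Slack for coalition (2,3): x2+x3 - v23 = 10 - 28 = -18
Step 4: Minimum slack = min(44, 62, -18) = -18, attained by (2,3); coalition (2,3) can block (slack < 0), so the allocation is not in the core

-18


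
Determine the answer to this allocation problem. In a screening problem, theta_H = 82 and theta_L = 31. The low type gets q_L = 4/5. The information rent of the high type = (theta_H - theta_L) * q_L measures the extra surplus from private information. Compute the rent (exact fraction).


Step 1: theta_H - theta_L = 82 - 31 = 51
Step 2: Information rent = (theta_H - theta_L) * q_L
Step 3: = 51 * 4/5
Step 4: = 204/5

204/5


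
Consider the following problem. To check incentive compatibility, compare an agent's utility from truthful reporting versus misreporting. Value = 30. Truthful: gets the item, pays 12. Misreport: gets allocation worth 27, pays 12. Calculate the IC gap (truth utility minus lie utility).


Step 1: U(truth) = value - payment = 30 - 12 = 18
Step 2: U(lie) = allocation - payment = 27 - 12 = 15
Step 3: IC gap = 18 - 15 = 3

3


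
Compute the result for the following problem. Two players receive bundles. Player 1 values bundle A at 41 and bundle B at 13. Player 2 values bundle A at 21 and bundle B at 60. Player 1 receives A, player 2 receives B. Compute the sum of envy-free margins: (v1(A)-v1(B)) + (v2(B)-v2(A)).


Step 1: Player 1's margin = v1(A) - v1(B) = 41 - 13 = 28
Step 2: Player 2's margin = v2(B) - v2(A) = 60 - 21 = 39
Step 3: Total margin = 28 + 39 = 67

67


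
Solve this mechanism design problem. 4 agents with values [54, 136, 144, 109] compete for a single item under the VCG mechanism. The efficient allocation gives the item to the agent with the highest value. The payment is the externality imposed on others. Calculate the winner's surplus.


Step 1: The winner is the agent with the highest value: agent 2 with value 144
Step 2: Values of other agents: [54, 136, 109]
Step 3: VCG payment = max of others' values = 136
Step 4: Surplus = 144 - 136 = 8

8


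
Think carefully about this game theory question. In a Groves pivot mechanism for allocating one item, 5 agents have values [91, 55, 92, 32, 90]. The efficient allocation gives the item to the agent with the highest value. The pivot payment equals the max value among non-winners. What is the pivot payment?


Step 1: The efficient winner is agent 2 with value 92
Step 2: Other agents' values: [91, 55, 32, 90]
Step 3: Pivot payment = max(others) = 91
Step 4: The winner pays 91

91


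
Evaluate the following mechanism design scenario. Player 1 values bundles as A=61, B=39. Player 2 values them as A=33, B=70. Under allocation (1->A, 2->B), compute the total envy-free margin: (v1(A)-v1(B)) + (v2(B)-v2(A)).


Step 1: Player 1's margin = v1(A) - v1(B) = 61 - 39 = 22
Step 2: Player 2's margin = v2(B) - v2(A) = 70 - 33 = 37
Step 3: Total margin = 22 + 37 = 59

59


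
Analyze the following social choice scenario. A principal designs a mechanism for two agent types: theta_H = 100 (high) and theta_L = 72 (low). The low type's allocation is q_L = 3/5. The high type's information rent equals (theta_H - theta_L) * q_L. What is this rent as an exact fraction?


Step 1: theta_H - theta_L = 100 - 72 = 28
Step 2: Information rent = (theta_H - theta_L) * q_L
Step 3: = 28 * 3/5
Step 4: = 84/5

84/5


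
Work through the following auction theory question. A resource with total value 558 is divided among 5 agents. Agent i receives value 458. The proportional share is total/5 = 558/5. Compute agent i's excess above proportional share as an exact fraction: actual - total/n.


Step 1: Proportional share = 558/5
Step 2: Agent's actual allocation = 458
Step 3: Excess = 458 - 558/5 = 1732/5

1732/5


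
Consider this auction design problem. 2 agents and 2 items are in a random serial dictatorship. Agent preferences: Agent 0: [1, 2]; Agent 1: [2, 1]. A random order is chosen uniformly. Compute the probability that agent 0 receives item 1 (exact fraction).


Step 1: Agent 0 wants item 1
Step 2: There are 2 possible orderings of agents
Step 3: In 2 orderings, agent 0 gets item 1
Step 4: Probability = 2/2 = 1

1


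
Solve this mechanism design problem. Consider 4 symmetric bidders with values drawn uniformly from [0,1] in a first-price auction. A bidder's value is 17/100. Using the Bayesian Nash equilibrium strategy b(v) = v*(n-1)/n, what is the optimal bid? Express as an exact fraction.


Step 1: The symmetric BNE bidding function is b(v) = v * (n-1) / n
Step 2: Substitute v = 17/100 and n = 4
Step 3: b = 17/100 * 3/4
Step 4: b = 51/400

51/400


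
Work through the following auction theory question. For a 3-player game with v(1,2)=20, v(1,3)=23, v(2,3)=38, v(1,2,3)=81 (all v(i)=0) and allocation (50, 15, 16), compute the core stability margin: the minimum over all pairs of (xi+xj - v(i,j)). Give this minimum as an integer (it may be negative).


Step 1: Slack for coalition (1,2): x1+x2 - v12 = 65 - 20 = 45
Step 2: Slack for coalition (1,3): x1+x3 - v13 = 66 - 23 = 43
Step 3: Slack for coalition (2,3): x2+x3 - v23 = 31 - 38 = -7
Step 4: Minimum slack = min(45, 43, -7) = -7, attained by (2,3); coalition (2,3) can block (slack < 0), so the allocation is not in the core

-7


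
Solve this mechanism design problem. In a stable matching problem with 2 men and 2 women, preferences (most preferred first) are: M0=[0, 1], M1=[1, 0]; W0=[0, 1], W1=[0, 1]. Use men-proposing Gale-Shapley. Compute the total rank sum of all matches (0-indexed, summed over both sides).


Step 1: Run Gale-Shapley (men propose, women hold best offer):
  M0 proposes to W0; she accepts
  M1 proposes to W1; she accepts
Step 2: Final matching: W0-M0, W1-M1
Step 3: 0-indexed ranks (man's rank of his match, then woman's): 0 + 0 + 0 + 1
Step 4: Total rank sum = 1

1


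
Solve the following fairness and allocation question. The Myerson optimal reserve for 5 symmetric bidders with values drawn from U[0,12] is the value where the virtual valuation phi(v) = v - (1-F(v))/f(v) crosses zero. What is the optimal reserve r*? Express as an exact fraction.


Step 1: For U[0,12], F(v) = v/12 and f(v) = 1/12
Step 2: phi(v) = v - (1 - v/12)/(1/12) = v - (12 - v) = 2v - 12
Step 3: Set phi(r*) = 0: 2r* - 12 = 0
Step 4: r* = 12/2 = 6 (the number of bidders n = 5 does not enter)

6


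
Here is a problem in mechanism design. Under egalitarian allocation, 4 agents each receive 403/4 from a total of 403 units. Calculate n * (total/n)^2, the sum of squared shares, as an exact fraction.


Step 1: Each agent's share = 403/4
Step 2: Square of each share = (403/4)^2 = 162409/16
Step 3: Sum of squares = 4 * 162409/16 = 162409/4

162409/4


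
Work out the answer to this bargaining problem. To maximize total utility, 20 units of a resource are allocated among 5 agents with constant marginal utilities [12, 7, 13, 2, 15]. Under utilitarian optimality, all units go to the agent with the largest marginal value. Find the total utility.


Step 1: The marginal utilities are [12, 7, 13, 2, 15]
Step 2: The highest marginal utility is 15
Step 3: All 20 units go to that agent
Step 4: Total utility = 15 * 20 = 300

300


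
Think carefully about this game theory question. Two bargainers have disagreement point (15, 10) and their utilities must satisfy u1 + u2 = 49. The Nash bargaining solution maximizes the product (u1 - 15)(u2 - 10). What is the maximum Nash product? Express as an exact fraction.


Step 1: The Nash solution splits surplus symmetrically above the disagreement point
Step 2: u1 = (total + d1 - d2)/2 = (49 + 15 - 10)/2 = 27
Step 3: u2 = (total - d1 + d2)/2 = (49 - 15 + 10)/2 = 22
Step 4: Nash product = (27 - 15) * (22 - 10)
Step 5: = 12 * 12 = 144

144


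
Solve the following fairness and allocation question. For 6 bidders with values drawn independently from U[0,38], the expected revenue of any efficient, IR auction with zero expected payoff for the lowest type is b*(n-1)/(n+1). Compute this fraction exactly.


Step 1: By Revenue Equivalence, expected revenue = b*(n-1)/(n+1)
Step 2: Substituting n = 6, b = 38
Step 3: Revenue = 38*(6-1)/(6+1) = 38*5/7
Step 4: Revenue = 190/7

190/7


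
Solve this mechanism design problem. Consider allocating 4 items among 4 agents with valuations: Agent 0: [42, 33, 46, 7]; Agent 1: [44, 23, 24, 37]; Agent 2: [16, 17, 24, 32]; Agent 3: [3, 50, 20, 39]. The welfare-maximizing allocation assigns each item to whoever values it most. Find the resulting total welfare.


Step 1: For each item, find the maximum value among all agents.
Step 2: Item 0 -> Agent 1 (value 44)
Step 3: Item 1 -> Agent 3 (value 50)
Step 4: Item 2 -> Agent 0 (value 46)
Step 5: Item 3 -> Agent 3 (value 39)
Step 6: Total welfare = 44 + 50 + 46 + 39 = 179

179


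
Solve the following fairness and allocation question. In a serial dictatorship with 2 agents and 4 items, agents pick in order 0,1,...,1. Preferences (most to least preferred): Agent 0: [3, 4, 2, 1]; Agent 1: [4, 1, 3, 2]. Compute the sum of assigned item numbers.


Step 1: Agent 0 picks item 3
Step 2: Agent 1 picks item 4
Step 3: Sum = 3 + 4 = 7

7


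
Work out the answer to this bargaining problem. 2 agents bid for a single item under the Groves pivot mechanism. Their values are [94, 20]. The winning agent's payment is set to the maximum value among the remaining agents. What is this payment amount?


Step 1: The efficient winner is agent 0 with value 94
Step 2: Other agents' values: [20]
Step 3: Pivot payment = max(others) = 20
Step 4: The winner pays 20

20
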